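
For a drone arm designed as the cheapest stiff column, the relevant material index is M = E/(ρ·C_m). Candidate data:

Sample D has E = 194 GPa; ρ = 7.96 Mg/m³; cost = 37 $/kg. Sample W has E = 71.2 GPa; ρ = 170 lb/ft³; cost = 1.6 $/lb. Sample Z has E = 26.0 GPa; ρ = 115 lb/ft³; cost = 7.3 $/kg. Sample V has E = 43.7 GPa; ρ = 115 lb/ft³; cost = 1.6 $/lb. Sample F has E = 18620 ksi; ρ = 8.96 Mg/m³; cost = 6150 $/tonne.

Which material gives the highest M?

sample W

In SI units:
  sample D: E = 194.0 GPa, ρ = 7960 kg/m³, cost = 37.00 $/kg
  sample W: E = 71.20 GPa, ρ = 2723 kg/m³, cost = 3.527 $/kg
  sample Z: E = 26.00 GPa, ρ = 1842 kg/m³, cost = 7.300 $/kg
  sample V: E = 43.70 GPa, ρ = 1842 kg/m³, cost = 3.527 $/kg
  sample F: E = 128.4 GPa, ρ = 8960 kg/m³, cost = 6.150 $/kg
  sample W: M = 7.41 MN·m per $
  sample V: M = 6.73 MN·m per $
  sample F: M = 2.33 MN·m per $
  sample Z: M = 1.93 MN·m per $
  sample D: M = 0.659 MN·m per $
The maximum is for sample W.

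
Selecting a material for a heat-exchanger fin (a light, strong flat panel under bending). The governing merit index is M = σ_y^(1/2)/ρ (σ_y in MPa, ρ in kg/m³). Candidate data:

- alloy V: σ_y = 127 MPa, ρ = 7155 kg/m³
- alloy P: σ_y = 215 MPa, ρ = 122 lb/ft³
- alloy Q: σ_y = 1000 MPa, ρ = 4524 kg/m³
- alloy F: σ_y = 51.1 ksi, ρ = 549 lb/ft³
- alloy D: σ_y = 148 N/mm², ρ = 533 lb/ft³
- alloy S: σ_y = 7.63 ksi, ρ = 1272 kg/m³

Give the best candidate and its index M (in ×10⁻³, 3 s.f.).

alloy P, M = 7.50×10⁻³

Normalizing units and computing the index:
  alloy V: σ_y = 127.0 MPa, ρ = 7155 kg/m³
  alloy P: σ_y = 215.0 MPa, ρ = 1954 kg/m³
  alloy Q: σ_y = 1000 MPa, ρ = 4524 kg/m³
  alloy F: σ_y = 352.3 MPa, ρ = 8794 kg/m³
  alloy D: σ_y = 148.0 MPa, ρ = 8538 kg/m³
  alloy S: σ_y = 52.61 MPa, ρ = 1272 kg/m³
  alloy P: M = 7.50×10⁻³
  alloy Q: M = 6.99×10⁻³
  alloy S: M = 5.70×10⁻³
  alloy F: M = 2.13×10⁻³
  alloy V: M = 1.58×10⁻³
  alloy D: M = 1.42×10⁻³
Alloy P ranks first.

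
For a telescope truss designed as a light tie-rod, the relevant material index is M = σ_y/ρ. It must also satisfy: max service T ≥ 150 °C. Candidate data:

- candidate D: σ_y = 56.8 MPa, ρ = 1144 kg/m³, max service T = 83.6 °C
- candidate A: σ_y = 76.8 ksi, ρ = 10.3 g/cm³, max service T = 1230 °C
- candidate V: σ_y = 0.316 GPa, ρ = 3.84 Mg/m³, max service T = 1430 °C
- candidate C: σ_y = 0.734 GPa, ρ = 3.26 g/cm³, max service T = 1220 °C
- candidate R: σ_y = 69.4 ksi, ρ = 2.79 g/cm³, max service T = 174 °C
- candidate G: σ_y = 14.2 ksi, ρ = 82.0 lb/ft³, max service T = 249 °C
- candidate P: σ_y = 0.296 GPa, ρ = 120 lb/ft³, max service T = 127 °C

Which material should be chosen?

Screen on constraints: max service T ≥ 150 °C. Survivors: candidate A, candidate V, candidate C, candidate R, candidate G.
Putting every candidate on a common basis:
  candidate A: σ_y = 529.5 MPa, ρ = 10300 kg/m³
  candidate V: σ_y = 316.0 MPa, ρ = 3840 kg/m³
  candidate C: σ_y = 734.0 MPa, ρ = 3260 kg/m³
  candidate R: σ_y = 478.5 MPa, ρ = 2790 kg/m³
  candidate G: σ_y = 97.91 MPa, ρ = 1314 kg/m³
  candidate C: M = 225 kN·m/kg
  candidate R: M = 172 kN·m/kg
  candidate V: M = 82.3 kN·m/kg
  candidate G: M = 74.5 kN·m/kg
  candidate A: M = 51.4 kN·m/kg
Candidate C has the largest M.

candidate C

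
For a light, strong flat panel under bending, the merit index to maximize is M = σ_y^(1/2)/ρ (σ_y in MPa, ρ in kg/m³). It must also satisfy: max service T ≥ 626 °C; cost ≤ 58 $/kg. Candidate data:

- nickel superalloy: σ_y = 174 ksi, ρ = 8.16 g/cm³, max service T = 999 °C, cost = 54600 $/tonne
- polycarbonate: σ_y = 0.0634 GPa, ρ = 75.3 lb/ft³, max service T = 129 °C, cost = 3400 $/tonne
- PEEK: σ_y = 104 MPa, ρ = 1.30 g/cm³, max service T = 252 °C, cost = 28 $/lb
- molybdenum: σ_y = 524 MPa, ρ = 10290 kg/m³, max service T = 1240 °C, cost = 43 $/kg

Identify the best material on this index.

nickel superalloy

Screen on constraints: max service T ≥ 626 °C; cost ≤ 58 $/kg. Survivors: nickel superalloy, molybdenum.
In SI units:
  nickel superalloy: σ_y = 1200 MPa, ρ = 8160 kg/m³
  molybdenum: σ_y = 524.0 MPa, ρ = 10290 kg/m³
  nickel superalloy: M = 4.24×10⁻³
  molybdenum: M = 2.22×10⁻³
The maximum is for nickel superalloy.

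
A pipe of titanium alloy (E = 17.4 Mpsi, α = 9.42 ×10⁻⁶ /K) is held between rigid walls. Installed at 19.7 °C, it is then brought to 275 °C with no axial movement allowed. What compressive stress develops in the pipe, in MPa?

E = 17.4 Mpsi = 120.0 GPa.
ΔT = 255.3 K. Constrained thermal stress σ = E·α·ΔT = 120.0×10³ MPa × 9.42×10⁻⁶ × 255.3 = 289 MPa (compressive).

289 MPa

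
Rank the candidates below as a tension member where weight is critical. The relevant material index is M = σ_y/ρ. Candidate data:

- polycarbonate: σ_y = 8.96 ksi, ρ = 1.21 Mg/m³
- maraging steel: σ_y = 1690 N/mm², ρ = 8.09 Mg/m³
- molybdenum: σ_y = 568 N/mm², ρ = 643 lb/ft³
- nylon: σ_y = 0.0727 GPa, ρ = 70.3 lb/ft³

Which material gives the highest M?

Convert each candidate to consistent units, then evaluate M:
  polycarbonate: σ_y = 61.78 MPa, ρ = 1210 kg/m³
  maraging steel: σ_y = 1690 MPa, ρ = 8090 kg/m³
  molybdenum: σ_y = 568.0 MPa, ρ = 10300 kg/m³
  nylon: σ_y = 72.70 MPa, ρ = 1126 kg/m³
  maraging steel: M = 209 kN·m/kg
  nylon: M = 64.6 kN·m/kg
  molybdenum: M = 55.1 kN·m/kg
  polycarbonate: M = 51.1 kN·m/kg
Highest index: maraging steel.

maraging steel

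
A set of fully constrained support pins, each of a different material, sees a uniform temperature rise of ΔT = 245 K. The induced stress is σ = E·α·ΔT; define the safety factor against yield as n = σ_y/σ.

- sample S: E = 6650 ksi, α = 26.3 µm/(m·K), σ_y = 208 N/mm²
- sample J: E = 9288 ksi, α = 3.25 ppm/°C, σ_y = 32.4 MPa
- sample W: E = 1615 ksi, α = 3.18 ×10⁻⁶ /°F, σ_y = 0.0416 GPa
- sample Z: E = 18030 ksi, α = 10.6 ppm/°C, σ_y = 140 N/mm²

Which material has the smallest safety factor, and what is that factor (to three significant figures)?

sample Z, n = 0.434

In consistent units (E in GPa, α in ×10⁻⁶/K, σ_y in MPa):
  sample S: E = 45.85, α = 26.3, σ_y = 208.0 → σ = 295 MPa, n = 0.704
  sample J: E = 64.04, α = 3.25, σ_y = 32.40 → σ = 51.0 MPa, n = 0.635
  sample W: E = 11.14, α = 5.72, σ_y = 41.60 → σ = 15.6 MPa, n = 2.66
  sample Z: E = 124.3, α = 10.6, σ_y = 140.0 → σ = 323 MPa, n = 0.434
Sample Z has the lowest safety factor, n = 0.434.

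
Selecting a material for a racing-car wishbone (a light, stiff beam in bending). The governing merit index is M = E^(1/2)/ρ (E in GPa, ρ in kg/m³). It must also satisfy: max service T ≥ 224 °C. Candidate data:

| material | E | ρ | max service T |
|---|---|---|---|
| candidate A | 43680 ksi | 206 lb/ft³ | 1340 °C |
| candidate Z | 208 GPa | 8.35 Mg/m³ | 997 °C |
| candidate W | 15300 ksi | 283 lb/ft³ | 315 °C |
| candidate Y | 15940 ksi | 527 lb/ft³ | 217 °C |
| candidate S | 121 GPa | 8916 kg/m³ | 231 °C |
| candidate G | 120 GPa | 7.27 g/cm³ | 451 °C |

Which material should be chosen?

Screen on constraints: max service T ≥ 224 °C. Survivors: candidate A, candidate Z, candidate W, candidate S, candidate G.
Putting every candidate on a common basis:
  candidate A: E = 301.2 GPa, ρ = 3300 kg/m³
  candidate Z: E = 208.0 GPa, ρ = 8350 kg/m³
  candidate W: E = 105.5 GPa, ρ = 4533 kg/m³
  candidate S: E = 121.0 GPa, ρ = 8916 kg/m³
  candidate G: E = 120.0 GPa, ρ = 7270 kg/m³
  candidate A: M = 5.26×10⁻³
  candidate W: M = 2.27×10⁻³
  candidate Z: M = 1.73×10⁻³
  candidate G: M = 1.51×10⁻³
  candidate S: M = 1.23×10⁻³
The maximum is for candidate A.

candidate A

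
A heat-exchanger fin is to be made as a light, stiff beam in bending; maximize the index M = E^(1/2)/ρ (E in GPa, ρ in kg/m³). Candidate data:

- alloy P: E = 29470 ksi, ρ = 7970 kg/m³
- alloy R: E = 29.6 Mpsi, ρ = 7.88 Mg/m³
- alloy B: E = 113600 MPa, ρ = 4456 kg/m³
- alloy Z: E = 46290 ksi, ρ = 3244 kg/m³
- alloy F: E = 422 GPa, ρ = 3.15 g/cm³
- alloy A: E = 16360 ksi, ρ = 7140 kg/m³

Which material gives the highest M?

alloy F

After converting to SI:
  alloy P: E = 203.2 GPa, ρ = 7970 kg/m³
  alloy R: E = 204.1 GPa, ρ = 7880 kg/m³
  alloy B: E = 113.6 GPa, ρ = 4456 kg/m³
  alloy Z: E = 319.2 GPa, ρ = 3244 kg/m³
  alloy F: E = 422.0 GPa, ρ = 3150 kg/m³
  alloy A: E = 112.8 GPa, ρ = 7140 kg/m³
  alloy F: M = 6.52×10⁻³
  alloy Z: M = 5.51×10⁻³
  alloy B: M = 2.39×10⁻³
  alloy R: M = 1.81×10⁻³
  alloy P: M = 1.79×10⁻³
  alloy A: M = 1.49×10⁻³
Alloy F ranks first.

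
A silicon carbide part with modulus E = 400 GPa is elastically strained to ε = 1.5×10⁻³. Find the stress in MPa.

600 MPa

σ = E·ε = 400000 MPa × 1.5×10⁻³ = 600 MPa.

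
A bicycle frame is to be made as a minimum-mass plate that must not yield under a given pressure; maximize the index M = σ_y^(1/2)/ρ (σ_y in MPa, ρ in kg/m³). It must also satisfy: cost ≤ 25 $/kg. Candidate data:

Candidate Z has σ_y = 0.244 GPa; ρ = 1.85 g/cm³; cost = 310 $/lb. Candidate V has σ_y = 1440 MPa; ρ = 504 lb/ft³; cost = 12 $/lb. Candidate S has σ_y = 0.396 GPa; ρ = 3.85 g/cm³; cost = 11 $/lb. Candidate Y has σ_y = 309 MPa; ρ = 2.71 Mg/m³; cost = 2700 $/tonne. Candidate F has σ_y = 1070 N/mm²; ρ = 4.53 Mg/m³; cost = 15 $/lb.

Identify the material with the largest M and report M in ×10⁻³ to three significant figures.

candidate Y, M = 6.49×10⁻³

Screen on constraints: cost ≤ 25 $/kg. Survivors: candidate S, candidate Y.
Convert each candidate to consistent units, then evaluate M:
  candidate S: σ_y = 396.0 MPa, ρ = 3850 kg/m³
  candidate Y: σ_y = 309.0 MPa, ρ = 2710 kg/m³
  candidate Y: M = 6.49×10⁻³
  candidate S: M = 5.17×10⁻³
Candidate Y ranks first.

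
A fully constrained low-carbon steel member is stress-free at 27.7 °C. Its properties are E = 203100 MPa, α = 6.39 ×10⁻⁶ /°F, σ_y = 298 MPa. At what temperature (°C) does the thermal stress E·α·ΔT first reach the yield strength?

155 °C

E = 203100 MPa = 203.1 GPa.
α = 6.39×10⁻⁶/°F × 9/5 = 11.5×10⁻⁶/K.
E·α·ΔT = 298.0 MPa ⇒ ΔT = 298.0 / (203.1×10³ × 11.5×10⁻⁶) = 127.6 K.
T = 27.7 + 127.6 = 155.3 °C.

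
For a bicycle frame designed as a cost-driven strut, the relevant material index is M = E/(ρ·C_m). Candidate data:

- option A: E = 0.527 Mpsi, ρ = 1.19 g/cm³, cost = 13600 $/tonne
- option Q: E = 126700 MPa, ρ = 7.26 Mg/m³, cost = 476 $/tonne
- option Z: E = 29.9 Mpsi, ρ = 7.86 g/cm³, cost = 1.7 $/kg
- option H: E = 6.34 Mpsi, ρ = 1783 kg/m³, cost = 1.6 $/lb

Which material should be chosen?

option Q

In SI units:
  option A: E = 3.634 GPa, ρ = 1190 kg/m³, cost = 13.60 $/kg
  option Q: E = 126.7 GPa, ρ = 7260 kg/m³, cost = 0.4760 $/kg
  option Z: E = 206.2 GPa, ρ = 7860 kg/m³, cost = 1.700 $/kg
  option H: E = 43.71 GPa, ρ = 1783 kg/m³, cost = 3.527 $/kg
  option Q: M = 36.7 MN·m per $
  option Z: M = 15.4 MN·m per $
  option H: M = 6.95 MN·m per $
  option A: M = 0.225 MN·m per $
Option Q has the largest M.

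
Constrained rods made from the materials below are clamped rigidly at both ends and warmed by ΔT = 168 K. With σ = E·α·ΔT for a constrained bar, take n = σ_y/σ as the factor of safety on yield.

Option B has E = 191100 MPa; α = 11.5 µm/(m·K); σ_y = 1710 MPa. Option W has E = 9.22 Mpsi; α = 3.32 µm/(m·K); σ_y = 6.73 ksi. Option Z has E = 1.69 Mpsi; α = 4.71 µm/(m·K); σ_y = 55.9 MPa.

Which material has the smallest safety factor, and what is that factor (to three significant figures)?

option W, n = 1.31

With everything in SI (GPa, ×10⁻⁶/K, MPa):
  option B: E = 191.1, α = 11.5, σ_y = 1710 → σ = 369 MPa, n = 4.63
  option W: E = 63.57, α = 3.32, σ_y = 46.40 → σ = 35.5 MPa, n = 1.31
  option Z: E = 11.65, α = 4.71, σ_y = 55.90 → σ = 9.22 MPa, n = 6.06
Smallest n: option W with n = 1.31.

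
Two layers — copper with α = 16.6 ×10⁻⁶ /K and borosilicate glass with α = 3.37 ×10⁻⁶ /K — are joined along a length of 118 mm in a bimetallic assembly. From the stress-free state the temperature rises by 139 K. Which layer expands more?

copper

α(copper) = 16.6×10⁻⁶/K vs α(borosilicate glass) = 3.37×10⁻⁶/K.
Higher α expands more for the same ΔT: copper.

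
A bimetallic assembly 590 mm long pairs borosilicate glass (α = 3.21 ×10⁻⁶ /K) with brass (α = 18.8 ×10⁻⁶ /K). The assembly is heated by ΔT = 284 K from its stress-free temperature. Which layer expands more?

α(borosilicate glass) = 3.21×10⁻⁶/K vs α(brass) = 18.8×10⁻⁶/K.
Higher α expands more for the same ΔT: brass.

brass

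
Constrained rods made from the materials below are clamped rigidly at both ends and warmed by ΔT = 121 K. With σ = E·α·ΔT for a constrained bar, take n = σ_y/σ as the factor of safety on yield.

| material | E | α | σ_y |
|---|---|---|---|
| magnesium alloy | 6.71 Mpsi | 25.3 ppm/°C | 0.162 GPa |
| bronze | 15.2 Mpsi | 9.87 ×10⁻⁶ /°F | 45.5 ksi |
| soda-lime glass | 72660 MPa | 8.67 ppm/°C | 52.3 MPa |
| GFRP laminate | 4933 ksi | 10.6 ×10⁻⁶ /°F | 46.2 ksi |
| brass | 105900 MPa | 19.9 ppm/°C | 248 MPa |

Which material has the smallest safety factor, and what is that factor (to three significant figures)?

soda-lime glass, n = 0.686

With everything in SI (GPa, ×10⁻⁶/K, MPa):
  magnesium alloy: E = 46.26, α = 25.3, σ_y = 162.0 → σ = 142 MPa, n = 1.14
  bronze: E = 104.8, α = 17.8, σ_y = 313.7 → σ = 225 MPa, n = 1.39
  soda-lime glass: E = 72.66, α = 8.67, σ_y = 52.30 → σ = 76.2 MPa, n = 0.686
  GFRP laminate: E = 34.01, α = 19.1, σ_y = 318.5 → σ = 78.5 MPa, n = 4.06
  brass: E = 105.9, α = 19.9, σ_y = 248.0 → σ = 255 MPa, n = 0.973
The minimum is soda-lime glass at n = 0.686.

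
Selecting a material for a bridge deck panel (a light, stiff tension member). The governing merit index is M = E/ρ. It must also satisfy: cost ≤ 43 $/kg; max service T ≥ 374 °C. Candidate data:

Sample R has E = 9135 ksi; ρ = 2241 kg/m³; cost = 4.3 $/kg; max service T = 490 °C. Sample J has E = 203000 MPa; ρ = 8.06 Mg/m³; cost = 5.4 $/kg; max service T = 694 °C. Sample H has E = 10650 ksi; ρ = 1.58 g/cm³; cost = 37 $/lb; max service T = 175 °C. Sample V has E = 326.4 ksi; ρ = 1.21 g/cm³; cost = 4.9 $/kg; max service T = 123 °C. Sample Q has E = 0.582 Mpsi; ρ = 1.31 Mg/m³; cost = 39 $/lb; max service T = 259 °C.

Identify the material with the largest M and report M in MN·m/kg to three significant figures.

sample R, M = 28.1 MN·m/kg

Screen on constraints: cost ≤ 43 $/kg; max service T ≥ 374 °C. Survivors: sample R, sample J.
In SI units:
  sample R: E = 62.98 GPa, ρ = 2241 kg/m³
  sample J: E = 203.0 GPa, ρ = 8060 kg/m³
  sample R: M = 28.1 MN·m/kg
  sample J: M = 25.2 MN·m/kg
Sample R has the largest M.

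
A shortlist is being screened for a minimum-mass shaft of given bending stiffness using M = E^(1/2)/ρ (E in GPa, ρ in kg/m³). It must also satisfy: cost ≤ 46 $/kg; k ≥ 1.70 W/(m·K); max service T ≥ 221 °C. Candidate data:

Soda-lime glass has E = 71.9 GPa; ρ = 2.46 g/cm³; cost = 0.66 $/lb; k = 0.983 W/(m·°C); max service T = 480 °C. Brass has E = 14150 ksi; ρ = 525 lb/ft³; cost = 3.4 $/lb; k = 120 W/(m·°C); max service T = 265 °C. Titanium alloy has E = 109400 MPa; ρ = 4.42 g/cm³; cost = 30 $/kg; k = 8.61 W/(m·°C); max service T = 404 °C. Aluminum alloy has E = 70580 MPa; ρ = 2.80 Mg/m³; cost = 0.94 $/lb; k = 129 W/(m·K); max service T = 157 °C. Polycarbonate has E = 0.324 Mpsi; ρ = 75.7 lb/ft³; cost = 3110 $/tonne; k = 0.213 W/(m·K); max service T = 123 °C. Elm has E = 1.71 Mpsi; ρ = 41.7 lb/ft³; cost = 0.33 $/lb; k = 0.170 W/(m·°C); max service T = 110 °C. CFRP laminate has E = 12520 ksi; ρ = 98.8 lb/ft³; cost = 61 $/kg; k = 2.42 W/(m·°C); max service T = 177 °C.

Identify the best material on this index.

titanium alloy

Screen on constraints: cost ≤ 46 $/kg; k ≥ 1.70 W/(m·K); max service T ≥ 221 °C. Survivors: brass, titanium alloy.
In SI units:
  brass: E = 97.56 GPa, ρ = 8410 kg/m³
  titanium alloy: E = 109.4 GPa, ρ = 4420 kg/m³
  titanium alloy: M = 2.37×10⁻³
  brass: M = 1.17×10⁻³
Titanium alloy has the largest M.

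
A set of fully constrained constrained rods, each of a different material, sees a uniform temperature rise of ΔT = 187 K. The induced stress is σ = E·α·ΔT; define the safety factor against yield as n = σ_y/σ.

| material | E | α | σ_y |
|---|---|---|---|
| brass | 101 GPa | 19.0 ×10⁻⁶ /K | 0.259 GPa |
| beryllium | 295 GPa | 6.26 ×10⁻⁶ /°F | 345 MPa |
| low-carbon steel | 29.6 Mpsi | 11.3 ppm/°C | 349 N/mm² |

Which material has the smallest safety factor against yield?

In consistent units (E in GPa, α in ×10⁻⁶/K, σ_y in MPa):
  brass: E = 101.0, α = 19.0, σ_y = 259.0 → σ = 359 MPa, n = 0.722
  beryllium: E = 295.0, α = 11.3, σ_y = 345.0 → σ = 622 MPa, n = 0.555
  low-carbon steel: E = 204.1, α = 11.3, σ_y = 349.0 → σ = 431 MPa, n = 0.809
Smallest n: beryllium with n = 0.555.

beryllium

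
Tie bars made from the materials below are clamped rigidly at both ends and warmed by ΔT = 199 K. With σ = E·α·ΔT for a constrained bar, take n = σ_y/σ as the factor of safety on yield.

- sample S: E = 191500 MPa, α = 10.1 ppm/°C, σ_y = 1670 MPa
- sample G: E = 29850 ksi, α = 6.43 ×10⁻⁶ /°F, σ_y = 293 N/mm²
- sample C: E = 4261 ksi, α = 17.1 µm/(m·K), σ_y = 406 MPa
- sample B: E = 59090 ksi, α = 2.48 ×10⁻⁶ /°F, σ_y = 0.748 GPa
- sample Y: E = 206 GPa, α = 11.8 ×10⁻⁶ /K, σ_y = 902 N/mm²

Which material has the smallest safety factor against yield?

With everything in SI (GPa, ×10⁻⁶/K, MPa):
  sample S: E = 191.5, α = 10.1, σ_y = 1670 → σ = 385 MPa, n = 4.34
  sample G: E = 205.8, α = 11.6, σ_y = 293.0 → σ = 474 MPa, n = 0.618
  sample C: E = 29.38, α = 17.1, σ_y = 406.0 → σ = 100 MPa, n = 4.06
  sample B: E = 407.4, α = 4.46, σ_y = 748.0 → σ = 362 MPa, n = 2.07
  sample Y: E = 206.0, α = 11.8, σ_y = 902.0 → σ = 484 MPa, n = 1.86
Sample G has the lowest safety factor, n = 0.618.

sample G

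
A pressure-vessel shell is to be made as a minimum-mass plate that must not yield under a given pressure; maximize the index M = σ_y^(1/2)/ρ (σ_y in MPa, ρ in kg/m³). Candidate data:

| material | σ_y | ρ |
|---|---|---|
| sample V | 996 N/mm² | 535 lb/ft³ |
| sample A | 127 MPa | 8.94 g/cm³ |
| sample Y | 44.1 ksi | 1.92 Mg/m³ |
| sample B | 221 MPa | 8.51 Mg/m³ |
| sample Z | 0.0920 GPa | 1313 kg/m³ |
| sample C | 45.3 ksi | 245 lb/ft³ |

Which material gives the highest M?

sample Y

Convert each candidate to consistent units, then evaluate M:
  sample V: σ_y = 996.0 MPa, ρ = 8570 kg/m³
  sample A: σ_y = 127.0 MPa, ρ = 8940 kg/m³
  sample Y: σ_y = 304.1 MPa, ρ = 1920 kg/m³
  sample B: σ_y = 221.0 MPa, ρ = 8510 kg/m³
  sample Z: σ_y = 92.00 MPa, ρ = 1313 kg/m³
  sample C: σ_y = 312.3 MPa, ρ = 3925 kg/m³
  sample Y: M = 9.08×10⁻³
  sample Z: M = 7.31×10⁻³
  sample C: M = 4.50×10⁻³
  sample V: M = 3.68×10⁻³
  sample B: M = 1.75×10⁻³
  sample A: M = 1.26×10⁻³
Highest index: sample Y.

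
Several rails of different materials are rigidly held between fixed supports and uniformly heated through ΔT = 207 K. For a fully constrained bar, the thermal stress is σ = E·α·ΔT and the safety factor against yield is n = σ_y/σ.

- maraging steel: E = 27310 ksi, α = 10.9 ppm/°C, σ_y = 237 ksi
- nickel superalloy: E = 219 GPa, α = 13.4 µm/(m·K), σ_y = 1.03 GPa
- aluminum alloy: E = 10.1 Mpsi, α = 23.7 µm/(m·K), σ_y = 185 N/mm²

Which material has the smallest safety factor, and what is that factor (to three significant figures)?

In consistent units (E in GPa, α in ×10⁻⁶/K, σ_y in MPa):
  maraging steel: E = 188.3, α = 10.9, σ_y = 1634 → σ = 425 MPa, n = 3.85
  nickel superalloy: E = 219.0, α = 13.4, σ_y = 1030 → σ = 607 MPa, n = 1.70
  aluminum alloy: E = 69.64, α = 23.7, σ_y = 185.0 → σ = 342 MPa, n = 0.542
Smallest n: aluminum alloy with n = 0.542.

aluminum alloy, n = 0.542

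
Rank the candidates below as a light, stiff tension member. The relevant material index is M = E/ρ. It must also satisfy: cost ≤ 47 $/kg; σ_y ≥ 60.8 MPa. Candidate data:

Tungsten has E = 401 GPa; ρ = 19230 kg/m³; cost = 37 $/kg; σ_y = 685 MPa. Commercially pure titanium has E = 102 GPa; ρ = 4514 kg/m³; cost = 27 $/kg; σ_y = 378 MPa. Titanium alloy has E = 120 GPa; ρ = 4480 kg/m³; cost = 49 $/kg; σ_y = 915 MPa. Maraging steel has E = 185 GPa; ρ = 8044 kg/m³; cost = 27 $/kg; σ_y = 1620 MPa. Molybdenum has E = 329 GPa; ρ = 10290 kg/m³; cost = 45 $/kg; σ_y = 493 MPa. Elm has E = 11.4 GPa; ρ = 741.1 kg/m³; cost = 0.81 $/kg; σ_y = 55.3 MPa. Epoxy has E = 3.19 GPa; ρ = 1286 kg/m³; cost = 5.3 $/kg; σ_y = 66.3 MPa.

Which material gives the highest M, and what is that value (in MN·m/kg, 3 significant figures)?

Screen on constraints: cost ≤ 47 $/kg; σ_y ≥ 60.8 MPa. Survivors: tungsten, commercially pure titanium, maraging steel, molybdenum, epoxy.
Evaluate M for each candidate:
  molybdenum: M = 32.0 MN·m/kg
  maraging steel: M = 23.0 MN·m/kg
  commercially pure titanium: M = 22.6 MN·m/kg
  tungsten: M = 20.9 MN·m/kg
  epoxy: M = 2.48 MN·m/kg
Molybdenum ranks first.

molybdenum, M = 32.0 MN·m/kg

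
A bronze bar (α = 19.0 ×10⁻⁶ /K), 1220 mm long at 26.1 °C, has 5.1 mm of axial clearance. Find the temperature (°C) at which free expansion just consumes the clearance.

246 °C

α·L₀·ΔT = 5.1 mm ⇒ ΔT = 5.1 / (19.0×10⁻⁶ × 1220.0) = 220.0 K.
T = 26.1 + 220.0 = 246.1 °C.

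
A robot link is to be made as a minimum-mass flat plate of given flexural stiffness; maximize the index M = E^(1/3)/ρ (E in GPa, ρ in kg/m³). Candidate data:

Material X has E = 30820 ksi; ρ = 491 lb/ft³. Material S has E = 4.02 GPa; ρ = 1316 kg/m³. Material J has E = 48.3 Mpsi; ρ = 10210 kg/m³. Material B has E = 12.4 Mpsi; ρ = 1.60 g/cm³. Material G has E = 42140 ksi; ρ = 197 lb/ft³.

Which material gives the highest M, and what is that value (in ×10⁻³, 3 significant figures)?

Normalizing units and computing the index:
  material X: E = 212.5 GPa, ρ = 7865 kg/m³
  material S: E = 4.020 GPa, ρ = 1316 kg/m³
  material J: E = 333.0 GPa, ρ = 10210 kg/m³
  material B: E = 85.50 GPa, ρ = 1600 kg/m³
  material G: E = 290.5 GPa, ρ = 3156 kg/m³
  material B: M = 2.75×10⁻³
  material G: M = 2.10×10⁻³
  material S: M = 1.21×10⁻³
  material X: M = 0.759×10⁻³
  material J: M = 0.679×10⁻³
Material B ranks first.

material B, M = 2.75×10⁻³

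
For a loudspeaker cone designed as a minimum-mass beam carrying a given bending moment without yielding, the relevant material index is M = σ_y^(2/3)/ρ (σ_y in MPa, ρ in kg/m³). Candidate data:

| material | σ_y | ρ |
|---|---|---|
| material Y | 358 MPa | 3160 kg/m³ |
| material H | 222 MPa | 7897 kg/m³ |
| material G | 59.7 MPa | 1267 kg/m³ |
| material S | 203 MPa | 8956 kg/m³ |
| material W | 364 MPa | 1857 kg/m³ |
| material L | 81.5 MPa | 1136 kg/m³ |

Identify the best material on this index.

material W

Computing M directly (units already consistent):
  material W: M = 27.5×10⁻³
  material L: M = 16.5×10⁻³
  material Y: M = 16.0×10⁻³
  material G: M = 12.1×10⁻³
  material H: M = 4.64×10⁻³
  material S: M = 3.86×10⁻³
The maximum is for material W.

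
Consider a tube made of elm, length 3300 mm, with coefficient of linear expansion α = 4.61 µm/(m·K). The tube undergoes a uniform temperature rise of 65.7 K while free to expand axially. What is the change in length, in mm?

ΔL = α·L₀·ΔT = 4.61×10⁻⁶ × 3300 mm × 65.70 K = 0.999 mm.

0.999 mm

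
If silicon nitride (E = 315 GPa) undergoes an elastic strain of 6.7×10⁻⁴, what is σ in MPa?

σ = E·ε = 315000 MPa × 6.7×10⁻⁴ = 211 MPa.

211 MPa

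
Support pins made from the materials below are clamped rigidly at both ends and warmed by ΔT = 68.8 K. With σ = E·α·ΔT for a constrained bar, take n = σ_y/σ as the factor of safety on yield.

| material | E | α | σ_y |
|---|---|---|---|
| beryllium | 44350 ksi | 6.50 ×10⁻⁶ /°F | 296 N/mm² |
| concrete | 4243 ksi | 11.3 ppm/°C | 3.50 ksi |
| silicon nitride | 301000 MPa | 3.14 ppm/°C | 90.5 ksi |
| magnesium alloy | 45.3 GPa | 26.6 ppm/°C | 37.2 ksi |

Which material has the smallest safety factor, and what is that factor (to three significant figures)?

Per material, after unit conversion:
  beryllium: E = 305.8, α = 11.7, σ_y = 296.0 → σ = 246 MPa, n = 1.20
  concrete: E = 29.25, α = 11.3, σ_y = 24.13 → σ = 22.7 MPa, n = 1.06
  silicon nitride: E = 301.0, α = 3.14, σ_y = 624.0 → σ = 65.0 MPa, n = 9.60
  magnesium alloy: E = 45.30, α = 26.6, σ_y = 256.5 → σ = 82.9 MPa, n = 3.09
Concrete has the lowest safety factor, n = 1.06.

concrete, n = 1.06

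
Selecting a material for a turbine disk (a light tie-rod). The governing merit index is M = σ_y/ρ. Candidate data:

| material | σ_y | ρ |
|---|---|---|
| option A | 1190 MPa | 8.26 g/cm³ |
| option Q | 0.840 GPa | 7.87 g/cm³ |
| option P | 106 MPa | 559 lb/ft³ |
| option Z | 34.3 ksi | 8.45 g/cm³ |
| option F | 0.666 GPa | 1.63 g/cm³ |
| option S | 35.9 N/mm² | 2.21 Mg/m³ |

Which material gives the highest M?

option F

In SI units:
  option A: σ_y = 1190 MPa, ρ = 8260 kg/m³
  option Q: σ_y = 840.0 MPa, ρ = 7870 kg/m³
  option P: σ_y = 106.0 MPa, ρ = 8954 kg/m³
  option Z: σ_y = 236.5 MPa, ρ = 8450 kg/m³
  option F: σ_y = 666.0 MPa, ρ = 1630 kg/m³
  option S: σ_y = 35.90 MPa, ρ = 2210 kg/m³
  option F: M = 409 kN·m/kg
  option A: M = 144 kN·m/kg
  option Q: M = 107 kN·m/kg
  option Z: M = 28.0 kN·m/kg
  option S: M = 16.2 kN·m/kg
  option P: M = 11.8 kN·m/kg
The maximum is for option F.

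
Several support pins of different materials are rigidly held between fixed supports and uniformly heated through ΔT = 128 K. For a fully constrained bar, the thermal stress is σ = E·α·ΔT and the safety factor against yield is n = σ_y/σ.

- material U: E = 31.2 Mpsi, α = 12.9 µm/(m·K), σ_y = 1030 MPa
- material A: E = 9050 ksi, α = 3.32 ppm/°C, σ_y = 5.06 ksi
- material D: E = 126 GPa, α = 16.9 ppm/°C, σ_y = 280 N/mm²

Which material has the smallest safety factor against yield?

With everything in SI (GPa, ×10⁻⁶/K, MPa):
  material U: E = 215.1, α = 12.9, σ_y = 1030 → σ = 355 MPa, n = 2.90
  material A: E = 62.40, α = 3.32, σ_y = 34.89 → σ = 26.5 MPa, n = 1.32
  material D: E = 126.0, α = 16.9, σ_y = 280.0 → σ = 273 MPa, n = 1.03
The minimum is material D at n = 1.03.

material D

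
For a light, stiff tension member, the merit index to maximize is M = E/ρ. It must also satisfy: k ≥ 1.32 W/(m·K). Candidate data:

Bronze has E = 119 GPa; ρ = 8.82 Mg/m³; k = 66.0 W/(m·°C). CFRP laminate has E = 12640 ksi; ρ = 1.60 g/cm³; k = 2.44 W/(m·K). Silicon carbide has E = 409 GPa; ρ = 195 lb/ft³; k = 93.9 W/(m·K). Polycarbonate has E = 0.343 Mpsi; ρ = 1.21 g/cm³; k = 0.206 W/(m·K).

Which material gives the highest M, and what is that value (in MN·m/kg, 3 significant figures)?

silicon carbide, M = 131 MN·m/kg

Screen on constraints: k ≥ 1.32 W/(m·K). Survivors: bronze, CFRP laminate, silicon carbide.
After converting to SI:
  bronze: E = 119.0 GPa, ρ = 8820 kg/m³
  CFRP laminate: E = 87.15 GPa, ρ = 1600 kg/m³
  silicon carbide: E = 409.0 GPa, ρ = 3124 kg/m³
  silicon carbide: M = 131 MN·m/kg
  CFRP laminate: M = 54.5 MN·m/kg
  bronze: M = 13.5 MN·m/kg
The maximum is for silicon carbide.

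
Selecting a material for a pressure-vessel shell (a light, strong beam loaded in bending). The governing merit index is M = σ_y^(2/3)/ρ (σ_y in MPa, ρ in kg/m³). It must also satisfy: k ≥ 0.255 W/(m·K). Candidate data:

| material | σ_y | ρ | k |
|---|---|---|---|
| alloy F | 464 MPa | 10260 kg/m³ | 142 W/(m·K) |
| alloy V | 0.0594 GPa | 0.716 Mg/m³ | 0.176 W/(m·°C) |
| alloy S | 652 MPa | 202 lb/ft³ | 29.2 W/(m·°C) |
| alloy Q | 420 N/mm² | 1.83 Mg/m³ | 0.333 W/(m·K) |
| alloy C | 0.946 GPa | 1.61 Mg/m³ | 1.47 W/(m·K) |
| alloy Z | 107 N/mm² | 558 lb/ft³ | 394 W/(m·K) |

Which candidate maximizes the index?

Screen on constraints: k ≥ 0.255 W/(m·K). Survivors: alloy F, alloy S, alloy Q, alloy C, alloy Z.
In SI units:
  alloy F: σ_y = 464.0 MPa, ρ = 10260 kg/m³
  alloy S: σ_y = 652.0 MPa, ρ = 3236 kg/m³
  alloy Q: σ_y = 420.0 MPa, ρ = 1830 kg/m³
  alloy C: σ_y = 946.0 MPa, ρ = 1610 kg/m³
  alloy Z: σ_y = 107.0 MPa, ρ = 8938 kg/m³
  alloy C: M = 59.9×10⁻³
  alloy Q: M = 30.6×10⁻³
  alloy S: M = 23.2×10⁻³
  alloy F: M = 5.84×10⁻³
  alloy Z: M = 2.52×10⁻³
Highest index: alloy C.

alloy C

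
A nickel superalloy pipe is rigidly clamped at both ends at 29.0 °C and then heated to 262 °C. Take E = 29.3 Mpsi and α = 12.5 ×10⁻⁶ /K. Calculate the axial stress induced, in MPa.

588 MPa

E = 29.3 Mpsi = 202.0 GPa.
ΔT = 233.0 K. Constrained thermal stress σ = E·α·ΔT = 202.0×10³ MPa × 12.5×10⁻⁶ × 233.0 = 588 MPa (compressive).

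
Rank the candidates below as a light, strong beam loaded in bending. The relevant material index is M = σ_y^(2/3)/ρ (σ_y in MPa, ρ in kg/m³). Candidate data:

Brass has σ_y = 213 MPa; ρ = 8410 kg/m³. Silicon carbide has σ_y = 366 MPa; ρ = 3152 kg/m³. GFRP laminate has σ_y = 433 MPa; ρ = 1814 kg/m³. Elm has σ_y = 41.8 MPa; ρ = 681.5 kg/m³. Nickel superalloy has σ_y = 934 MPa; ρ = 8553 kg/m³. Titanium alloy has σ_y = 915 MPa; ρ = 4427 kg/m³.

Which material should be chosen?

Evaluate M for each candidate:
  GFRP laminate: M = 31.6×10⁻³
  titanium alloy: M = 21.3×10⁻³
  elm: M = 17.7×10⁻³
  silicon carbide: M = 16.2×10⁻³
  nickel superalloy: M = 11.2×10⁻³
  brass: M = 4.24×10⁻³
GFRP laminate ranks first.

GFRP laminate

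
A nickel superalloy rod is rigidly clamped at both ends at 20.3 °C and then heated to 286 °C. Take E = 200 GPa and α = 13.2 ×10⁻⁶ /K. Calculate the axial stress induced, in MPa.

ΔT = 265.7 K. Constrained thermal stress σ = E·α·ΔT = 200.0×10³ MPa × 13.2×10⁻⁶ × 265.7 = 701 MPa (compressive).

701 MPa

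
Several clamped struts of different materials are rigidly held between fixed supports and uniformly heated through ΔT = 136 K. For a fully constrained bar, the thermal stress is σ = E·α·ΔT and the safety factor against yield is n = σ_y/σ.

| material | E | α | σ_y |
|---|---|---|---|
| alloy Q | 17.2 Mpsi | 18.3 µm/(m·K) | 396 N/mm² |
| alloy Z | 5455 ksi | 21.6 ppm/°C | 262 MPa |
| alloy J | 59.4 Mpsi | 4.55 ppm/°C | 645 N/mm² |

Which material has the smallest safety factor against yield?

Converting E to GPa, α to ×10⁻⁶/K, σ_y to MPa, then σ and n for each:
  alloy Q: E = 118.6, α = 18.3, σ_y = 396.0 → σ = 295 MPa, n = 1.34
  alloy Z: E = 37.61, α = 21.6, σ_y = 262.0 → σ = 110 MPa, n = 2.37
  alloy J: E = 409.5, α = 4.55, σ_y = 645.0 → σ = 253 MPa, n = 2.55
Smallest n: alloy Q with n = 1.34.

alloy Q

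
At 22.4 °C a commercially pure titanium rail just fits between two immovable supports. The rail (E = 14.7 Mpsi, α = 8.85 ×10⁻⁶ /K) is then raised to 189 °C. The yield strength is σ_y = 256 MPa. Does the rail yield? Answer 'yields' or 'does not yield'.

does not yield

E = 14.7 Mpsi = 101.4 GPa.
ΔT = 166.6 K. Constrained thermal stress σ = E·α·ΔT = 101.4×10³ MPa × 8.85×10⁻⁶ × 166.6 = 149 MPa (compressive).
Compare to σ_y = 256 MPa: σ < σ_y, so it does not yield.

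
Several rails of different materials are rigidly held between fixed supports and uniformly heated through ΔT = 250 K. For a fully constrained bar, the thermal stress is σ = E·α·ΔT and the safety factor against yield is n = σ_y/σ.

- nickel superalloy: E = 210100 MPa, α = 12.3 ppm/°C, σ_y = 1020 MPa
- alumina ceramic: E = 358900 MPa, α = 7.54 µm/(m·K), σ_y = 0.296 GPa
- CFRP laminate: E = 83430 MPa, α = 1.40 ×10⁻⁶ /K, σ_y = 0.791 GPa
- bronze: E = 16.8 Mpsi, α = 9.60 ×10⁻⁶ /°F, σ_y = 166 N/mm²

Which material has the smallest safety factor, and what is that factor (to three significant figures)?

With everything in SI (GPa, ×10⁻⁶/K, MPa):
  nickel superalloy: E = 210.1, α = 12.3, σ_y = 1020 → σ = 646 MPa, n = 1.58
  alumina ceramic: E = 358.9, α = 7.54, σ_y = 296.0 → σ = 677 MPa, n = 0.438
  CFRP laminate: E = 83.43, α = 1.40, σ_y = 791.0 → σ = 29.2 MPa, n = 27.1
  bronze: E = 115.8, α = 17.3, σ_y = 166.0 → σ = 500 MPa, n = 0.332
Smallest n: bronze with n = 0.332.

bronze, n = 0.332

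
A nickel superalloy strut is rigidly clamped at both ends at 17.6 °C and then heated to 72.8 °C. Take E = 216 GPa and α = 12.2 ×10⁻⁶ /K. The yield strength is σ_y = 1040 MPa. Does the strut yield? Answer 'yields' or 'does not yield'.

ΔT = 55.20 K. Constrained thermal stress σ = E·α·ΔT = 216.0×10³ MPa × 12.2×10⁻⁶ × 55.20 = 145 MPa (compressive).
Compare to σ_y = 1040 MPa: σ < σ_y, so it does not yield.

does not yield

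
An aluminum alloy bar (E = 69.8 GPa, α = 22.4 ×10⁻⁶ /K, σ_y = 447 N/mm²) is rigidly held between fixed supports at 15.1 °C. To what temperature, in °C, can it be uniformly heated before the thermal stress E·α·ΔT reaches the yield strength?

σ_y = 447 N/mm² = 447.0 MPa.
E·α·ΔT = 447.0 MPa ⇒ ΔT = 447.0 / (69.80×10³ × 22.4×10⁻⁶) = 285.9 K.
T = 15.1 + 285.9 = 301.0 °C.

301 °C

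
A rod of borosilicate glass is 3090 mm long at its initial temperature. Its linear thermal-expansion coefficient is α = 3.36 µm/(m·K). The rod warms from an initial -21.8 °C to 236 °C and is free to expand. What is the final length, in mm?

ΔT = 236 − (-21.8) = 257.8 K.
ΔL = α·L₀·ΔT = 3.36×10⁻⁶ × 3090 mm × 257.8 K = 2.68 mm.
L = L₀ + ΔL = 3090 + 2.68 = 3092.7 mm.

3092.7 mm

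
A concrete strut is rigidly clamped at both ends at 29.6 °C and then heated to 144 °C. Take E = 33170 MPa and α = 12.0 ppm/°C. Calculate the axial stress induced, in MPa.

45.5 MPa

E = 33170 MPa = 33.17 GPa.
ΔT = 114.4 K. Constrained thermal stress σ = E·α·ΔT = 33.17×10³ MPa × 12.0×10⁻⁶ × 114.4 = 45.5 MPa (compressive).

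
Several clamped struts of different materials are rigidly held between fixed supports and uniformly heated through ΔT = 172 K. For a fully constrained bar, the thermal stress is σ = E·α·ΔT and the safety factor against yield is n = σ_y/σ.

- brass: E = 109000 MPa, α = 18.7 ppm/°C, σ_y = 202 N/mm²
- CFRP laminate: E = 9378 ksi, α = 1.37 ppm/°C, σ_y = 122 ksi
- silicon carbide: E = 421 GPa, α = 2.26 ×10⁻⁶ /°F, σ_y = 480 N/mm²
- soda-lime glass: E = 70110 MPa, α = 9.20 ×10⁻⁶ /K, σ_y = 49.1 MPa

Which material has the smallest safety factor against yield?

soda-lime glass

Per material, after unit conversion:
  brass: E = 109.0, α = 18.7, σ_y = 202.0 → σ = 351 MPa, n = 0.576
  CFRP laminate: E = 64.66, α = 1.37, σ_y = 841.2 → σ = 15.2 MPa, n = 55.2
  silicon carbide: E = 421.0, α = 4.07, σ_y = 480.0 → σ = 295 MPa, n = 1.63
  soda-lime glass: E = 70.11, α = 9.20, σ_y = 49.10 → σ = 111 MPa, n = 0.443
The minimum is soda-lime glass at n = 0.443.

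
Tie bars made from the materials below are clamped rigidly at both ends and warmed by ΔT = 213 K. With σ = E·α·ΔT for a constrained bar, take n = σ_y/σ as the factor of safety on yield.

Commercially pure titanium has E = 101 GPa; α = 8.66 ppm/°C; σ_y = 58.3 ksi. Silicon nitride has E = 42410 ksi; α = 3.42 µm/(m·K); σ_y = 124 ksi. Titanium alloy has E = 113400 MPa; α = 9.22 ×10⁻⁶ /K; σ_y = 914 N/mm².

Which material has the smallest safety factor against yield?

commercially pure titanium

Converting E to GPa, α to ×10⁻⁶/K, σ_y to MPa, then σ and n for each:
  commercially pure titanium: E = 101.0, α = 8.66, σ_y = 402.0 → σ = 186 MPa, n = 2.16
  silicon nitride: E = 292.4, α = 3.42, σ_y = 855.0 → σ = 213 MPa, n = 4.01
  titanium alloy: E = 113.4, α = 9.22, σ_y = 914.0 → σ = 223 MPa, n = 4.10
Smallest n: commercially pure titanium with n = 2.16.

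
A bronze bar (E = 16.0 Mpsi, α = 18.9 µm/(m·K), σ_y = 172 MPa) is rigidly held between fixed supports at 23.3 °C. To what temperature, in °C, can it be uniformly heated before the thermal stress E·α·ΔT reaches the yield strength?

106 °C

E = 16.0 Mpsi = 110.3 GPa.
E·α·ΔT = 172.0 MPa ⇒ ΔT = 172.0 / (110.3×10³ × 18.9×10⁻⁶) = 82.49 K.
T = 23.3 + 82.49 = 105.8 °C.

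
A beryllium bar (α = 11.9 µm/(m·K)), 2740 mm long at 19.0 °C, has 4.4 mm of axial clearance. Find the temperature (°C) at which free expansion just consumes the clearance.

154 °C

α·L₀·ΔT = 4.4 mm ⇒ ΔT = 4.4 / (11.9×10⁻⁶ × 2740.0) = 134.9 K.
T = 19.0 + 134.9 = 153.9 °C.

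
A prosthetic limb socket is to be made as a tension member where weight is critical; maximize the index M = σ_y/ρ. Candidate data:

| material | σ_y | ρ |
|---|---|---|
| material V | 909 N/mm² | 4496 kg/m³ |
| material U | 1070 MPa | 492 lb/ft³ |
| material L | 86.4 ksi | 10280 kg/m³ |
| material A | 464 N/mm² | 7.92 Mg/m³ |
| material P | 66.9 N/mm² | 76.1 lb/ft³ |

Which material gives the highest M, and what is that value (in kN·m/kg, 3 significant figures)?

material V, M = 202 kN·m/kg

Putting every candidate on a common basis:
  material V: σ_y = 909.0 MPa, ρ = 4496 kg/m³
  material U: σ_y = 1070 MPa, ρ = 7881 kg/m³
  material L: σ_y = 595.7 MPa, ρ = 10280 kg/m³
  material A: σ_y = 464.0 MPa, ρ = 7920 kg/m³
  material P: σ_y = 66.90 MPa, ρ = 1219 kg/m³
  material V: M = 202 kN·m/kg
  material U: M = 136 kN·m/kg
  material A: M = 58.6 kN·m/kg
  material L: M = 57.9 kN·m/kg
  material P: M = 54.9 kN·m/kg
The maximum is for material V.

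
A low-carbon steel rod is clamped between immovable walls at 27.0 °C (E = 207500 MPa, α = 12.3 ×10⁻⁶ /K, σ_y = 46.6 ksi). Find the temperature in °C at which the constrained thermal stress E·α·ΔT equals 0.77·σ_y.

E = 207500 MPa = 207.5 GPa.
σ_y = 46.6 ksi = 321.3 MPa.
E·α·ΔT = 247.4 MPa ⇒ ΔT = 247.4 / (207.5×10³ × 12.3×10⁻⁶) = 96.93 K.
T = 27.0 + 96.93 = 123.9 °C.

124 °C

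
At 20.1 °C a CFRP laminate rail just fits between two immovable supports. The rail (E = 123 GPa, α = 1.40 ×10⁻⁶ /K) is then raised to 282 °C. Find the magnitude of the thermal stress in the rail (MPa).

ΔT = 261.9 K. Constrained thermal stress σ = E·α·ΔT = 123.0×10³ MPa × 1.40×10⁻⁶ × 261.9 = 45.1 MPa (compressive).

45.1 MPa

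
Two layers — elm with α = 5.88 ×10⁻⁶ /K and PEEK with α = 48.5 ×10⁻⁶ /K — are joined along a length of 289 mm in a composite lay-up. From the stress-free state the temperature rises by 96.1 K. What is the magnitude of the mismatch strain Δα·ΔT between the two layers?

Δα = |5.88 − 48.5|×10⁻⁶/K = 42.6×10⁻⁶/K.
Mismatch strain = Δα·ΔT = 42.6×10⁻⁶ × 96.1 = 4.10×10⁻³.

4.10×10⁻³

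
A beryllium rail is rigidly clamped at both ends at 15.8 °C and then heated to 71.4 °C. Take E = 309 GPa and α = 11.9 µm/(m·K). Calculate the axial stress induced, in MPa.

ΔT = 55.60 K. Constrained thermal stress σ = E·α·ΔT = 309.0×10³ MPa × 11.9×10⁻⁶ × 55.60 = 204 MPa (compressive).

204 MPa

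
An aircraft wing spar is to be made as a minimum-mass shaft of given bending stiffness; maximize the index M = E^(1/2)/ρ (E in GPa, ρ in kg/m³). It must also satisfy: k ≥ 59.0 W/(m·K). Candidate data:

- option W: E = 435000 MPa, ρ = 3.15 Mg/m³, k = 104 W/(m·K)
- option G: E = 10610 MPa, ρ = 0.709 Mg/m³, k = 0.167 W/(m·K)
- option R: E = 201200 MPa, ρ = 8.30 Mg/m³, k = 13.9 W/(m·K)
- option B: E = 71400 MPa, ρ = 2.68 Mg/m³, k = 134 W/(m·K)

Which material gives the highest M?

option W

Screen on constraints: k ≥ 59.0 W/(m·K). Survivors: option W, option B.
Putting every candidate on a common basis:
  option W: E = 435.0 GPa, ρ = 3150 kg/m³
  option B: E = 71.40 GPa, ρ = 2680 kg/m³
  option W: M = 6.62×10⁻³
  option B: M = 3.15×10⁻³
Option W has the largest M.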